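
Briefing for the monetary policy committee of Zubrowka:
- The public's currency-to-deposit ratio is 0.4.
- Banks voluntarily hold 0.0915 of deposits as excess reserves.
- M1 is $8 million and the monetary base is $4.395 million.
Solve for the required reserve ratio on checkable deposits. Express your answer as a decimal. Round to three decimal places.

0.278

Using m = M/MB = 8/4.395 ≈ 1.820250. Since m = (1 + c)/(c + rr + e), the denominator satisfies c + rr + e = (1 + c)/m = (1 + 0.4) / 1.820250 ≈ 0.769125.
With c = 0.4 and e = 0.0915, the required reserve ratio on checkable deposits is 0.769125 − 0.4 − 0.0915 = 0.277625.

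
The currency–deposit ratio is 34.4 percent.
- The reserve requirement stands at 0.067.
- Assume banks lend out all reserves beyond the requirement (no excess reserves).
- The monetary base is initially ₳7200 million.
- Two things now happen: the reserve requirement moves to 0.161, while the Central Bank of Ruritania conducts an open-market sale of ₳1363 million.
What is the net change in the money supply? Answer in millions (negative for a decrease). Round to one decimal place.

Before: m₁ = (1 + 0.344) / (0.067 + 0.344) ≈ 3.270073, MB₁ = 7200, so M₁ = 3.270073 × 7200 = 23544.5256 million.
After: m₂ = (1 + 0.344) / (0.161 + 0.344) ≈ 2.661386, MB₂ = 7200 − 1363 = 5837, so M₂ = 2.661386 × 5837 ≈ 15534.5101 million.
ΔM = M₂ − M₁ = 15534.5101 − 23544.5256 = -8010.0155 million.

-8010.0 million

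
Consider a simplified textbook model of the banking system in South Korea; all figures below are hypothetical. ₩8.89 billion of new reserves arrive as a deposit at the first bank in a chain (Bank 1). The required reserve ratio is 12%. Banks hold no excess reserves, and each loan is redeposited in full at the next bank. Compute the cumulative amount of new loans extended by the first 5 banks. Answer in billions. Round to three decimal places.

Bank i lends (1 − rr)^i of the original deposit: Bank 1 lends 8.89·0.8800 = 7.8232, Bank 2 lends 8.89·0.8800² ≈ 6.8844, and so on.
Summing a geometric series: total = 8.89·[0.8800·(1 − 0.8800^5) / (1 − 0.8800)] ≈ 30.7887 billion.

₩30.789 billion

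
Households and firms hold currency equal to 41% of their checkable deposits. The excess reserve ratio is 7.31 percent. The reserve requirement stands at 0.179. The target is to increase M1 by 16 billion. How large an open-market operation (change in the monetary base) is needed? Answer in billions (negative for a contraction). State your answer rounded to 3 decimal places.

The money multiplier is m = (1 + c) / (rr + e + c) = (1 + 0.41) / (0.179 + 0.0731 + 0.41) ≈ 2.129588.
ΔMB = ΔM / m = (+16) / 2.129588 ≈ 7.5132 billion.

7.513 billion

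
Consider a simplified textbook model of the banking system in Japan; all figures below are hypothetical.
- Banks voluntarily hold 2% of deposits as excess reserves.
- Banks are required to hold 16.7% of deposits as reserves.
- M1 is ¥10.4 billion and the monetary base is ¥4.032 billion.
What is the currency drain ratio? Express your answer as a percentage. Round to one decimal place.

32.8%

Using m = M/MB = 10.4/4.032 ≈ 2.579365. From m = (1 + c)/(c + rr + e), rearranging gives 1 + c = m·(c + rr + e), so c·(1 − m) = m·(rr + e) − 1.
Hence c = [m·(rr + e) − 1]/(1 − m) = [2.579365 × (0.167 + 0.02) − 1] / (1 − 2.579365) ≈ 0.327764.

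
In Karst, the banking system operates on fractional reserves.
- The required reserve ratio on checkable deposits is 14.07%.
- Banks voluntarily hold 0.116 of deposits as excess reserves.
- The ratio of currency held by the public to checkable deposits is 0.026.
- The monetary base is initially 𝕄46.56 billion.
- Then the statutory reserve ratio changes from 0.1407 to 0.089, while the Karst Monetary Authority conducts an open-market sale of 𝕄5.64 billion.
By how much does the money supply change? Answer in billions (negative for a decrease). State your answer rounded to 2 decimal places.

𝕄12.77 billion

Before: m₁ = (1 + 0.026) / (0.1407 + 0.116 + 0.026) ≈ 3.62929, MB₁ = 46.56, so M₁ = 3.62929 × 46.56 ≈ 168.9797 billion.
After: m₂ = (1 + 0.026) / (0.089 + 0.116 + 0.026) ≈ 4.44156, MB₂ = 46.56 − 5.64 = 40.92, so M₂ = 4.44156 × 40.92 ≈ 181.7486 billion.
ΔM = M₂ − M₁ = 181.7486 − 168.9797 = 12.7689 billion.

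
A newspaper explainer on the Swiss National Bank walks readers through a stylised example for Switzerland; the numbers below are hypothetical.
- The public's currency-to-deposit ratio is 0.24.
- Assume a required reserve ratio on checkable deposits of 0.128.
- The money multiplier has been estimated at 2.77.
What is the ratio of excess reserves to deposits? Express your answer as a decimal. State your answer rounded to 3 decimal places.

Using m = 2.77. Since m = (1 + c)/(c + rr + e), the denominator satisfies c + rr + e = (1 + c)/m = (1 + 0.24) / 2.77 ≈ 0.447653.
With c = 0.24 and rr = 0.128, the ratio of excess reserves to deposits is 0.447653 − 0.24 − 0.128 = 0.079653.

0.080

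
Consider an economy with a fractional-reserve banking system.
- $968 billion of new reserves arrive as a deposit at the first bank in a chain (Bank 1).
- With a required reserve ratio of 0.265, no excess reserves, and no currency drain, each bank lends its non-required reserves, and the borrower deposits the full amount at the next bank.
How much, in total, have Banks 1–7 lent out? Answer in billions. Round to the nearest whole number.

$2374 billion

Bank i lends (1 − rr)^i of the original deposit: Bank 1 lends 968·0.7350 = 711.4800, Bank 2 lends 968·0.7350² = 522.9378, and so on.
Summing a geometric series: total = 968·[0.7350·(1 − 0.7350^7) / (1 − 0.7350)] ≈ 2373.7100 billion.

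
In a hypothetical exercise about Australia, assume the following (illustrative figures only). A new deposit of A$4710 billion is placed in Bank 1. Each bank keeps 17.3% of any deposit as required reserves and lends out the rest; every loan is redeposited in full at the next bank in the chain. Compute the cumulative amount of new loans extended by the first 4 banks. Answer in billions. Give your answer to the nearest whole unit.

A$11984 billion

Bank i lends (1 − rr)^i of the original deposit: Bank 1 lends 4710·0.8270 = 3895.1700, Bank 2 lends 4710·0.8270² ≈ 3221.3056, and so on.
Summing a geometric series: total = 4710·[0.8270·(1 − 0.8270^4) / (1 − 0.8270)] ≈ 11983.6396 billion.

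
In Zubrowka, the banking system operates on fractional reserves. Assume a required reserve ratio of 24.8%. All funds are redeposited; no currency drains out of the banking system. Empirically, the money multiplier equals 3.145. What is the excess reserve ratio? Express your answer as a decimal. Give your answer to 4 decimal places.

0.0700

Using m = 3.145. Since m = (1 + c)/(c + rr + e), the denominator satisfies c + rr + e = (1 + c)/m = (1 + 0) / 3.145 ≈ 0.317965.
With c = 0 and rr = 0.248, the excess reserve ratio is 0.317965 − 0 − 0.248 = 0.069965.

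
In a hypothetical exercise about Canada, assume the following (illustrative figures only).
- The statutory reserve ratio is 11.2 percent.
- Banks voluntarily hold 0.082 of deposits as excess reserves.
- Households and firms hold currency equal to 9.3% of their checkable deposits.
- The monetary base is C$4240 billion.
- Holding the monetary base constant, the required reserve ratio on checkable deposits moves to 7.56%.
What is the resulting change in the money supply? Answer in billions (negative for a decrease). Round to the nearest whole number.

Initially m₁ = (1 + 0.093) / (0.112 + 0.082 + 0.093) ≈ 3.80836, so M₁ = 3.80836 × 4240 = 16147.4464 billion.
After the change m₂ = (1 + 0.093) / (0.0756 + 0.082 + 0.093) ≈ 4.36153, so M₂ = 4.36153 × 4240 = 18492.8872 billion.
ΔM = M₂ − M₁ = 18492.8872 − 16147.4464 = 2345.4408 billion.

C$2345 billion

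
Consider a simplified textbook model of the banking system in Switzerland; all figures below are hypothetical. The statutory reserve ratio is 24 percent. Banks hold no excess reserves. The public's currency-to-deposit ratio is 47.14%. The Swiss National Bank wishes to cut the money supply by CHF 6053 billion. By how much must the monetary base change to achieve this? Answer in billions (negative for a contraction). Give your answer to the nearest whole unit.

-2927 billion

The money multiplier is m = (1 + c) / (rr + c) = (1 + 0.4714) / (0.24 + 0.4714) ≈ 2.06832.
ΔMB = ΔM / m = (−6053) / 2.06832 ≈ -2926.5297 billion.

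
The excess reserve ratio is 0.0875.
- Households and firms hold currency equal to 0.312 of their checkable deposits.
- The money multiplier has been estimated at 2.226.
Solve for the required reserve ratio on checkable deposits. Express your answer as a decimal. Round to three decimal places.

Using m = 2.226. Since m = (1 + c)/(c + rr + e), the denominator satisfies c + rr + e = (1 + c)/m = (1 + 0.312) / 2.226 ≈ 0.589398.
With c = 0.312 and e = 0.0875, the required reserve ratio on checkable deposits is 0.589398 − 0.312 − 0.0875 = 0.189898.

0.190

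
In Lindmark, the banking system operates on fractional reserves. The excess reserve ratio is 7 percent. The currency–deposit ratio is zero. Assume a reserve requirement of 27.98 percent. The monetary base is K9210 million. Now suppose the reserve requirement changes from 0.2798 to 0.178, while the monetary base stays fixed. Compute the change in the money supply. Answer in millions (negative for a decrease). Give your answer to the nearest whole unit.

K10808 million

Initially m₁ = 1 / (0.2798 + 0.07) ≈ 2.85878, so M₁ = 2.85878 × 9210 = 26329.3638 million.
After the change m₂ = 1 / (0.178 + 0.07) ≈ 4.03226, so M₂ = 4.03226 × 9210 = 37137.1146 million.
ΔM = M₂ − M₁ = 37137.1146 − 26329.3638 = 10807.7508 million.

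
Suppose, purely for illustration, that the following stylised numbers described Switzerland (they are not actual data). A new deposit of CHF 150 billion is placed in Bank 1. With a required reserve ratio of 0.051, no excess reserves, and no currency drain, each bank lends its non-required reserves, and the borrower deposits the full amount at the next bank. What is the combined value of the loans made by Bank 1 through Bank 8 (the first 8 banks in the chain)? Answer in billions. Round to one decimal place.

Bank i lends (1 − rr)^i of the original deposit: Bank 1 lends 150·0.9490 = 142.3500, Bank 2 lends 150·0.9490² ≈ 135.0901, and so on.
Summing a geometric series: total = 150·[0.9490·(1 − 0.9490^8) / (1 − 0.9490)] ≈ 954.9891 billion.

CHF 955.0 billion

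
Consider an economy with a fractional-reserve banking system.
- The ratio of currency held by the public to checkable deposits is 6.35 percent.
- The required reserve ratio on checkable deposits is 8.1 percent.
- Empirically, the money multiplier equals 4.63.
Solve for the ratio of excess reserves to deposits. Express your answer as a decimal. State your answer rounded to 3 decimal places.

Using m = 4.63. Since m = (1 + c)/(c + rr + e), the denominator satisfies c + rr + e = (1 + c)/m = (1 + 0.0635) / 4.63 ≈ 0.229698.
With c = 0.0635 and rr = 0.081, the ratio of excess reserves to deposits is 0.229698 − 0.0635 − 0.081 = 0.085198.

0.085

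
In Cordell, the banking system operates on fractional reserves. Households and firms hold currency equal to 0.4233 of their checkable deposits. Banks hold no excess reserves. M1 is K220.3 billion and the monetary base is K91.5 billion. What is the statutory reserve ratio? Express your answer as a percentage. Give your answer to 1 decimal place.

16.8%

Using m = M/MB = 220.3/91.5 ≈ 2.407650. Since m = (1 + c)/(c + rr + e), the denominator satisfies c + rr + e = (1 + c)/m = (1 + 0.4233) / 2.407650 ≈ 0.591157.
With c = 0.4233 and e = 0, the statutory reserve ratio is 0.591157 − 0.4233 − 0 = 0.167857.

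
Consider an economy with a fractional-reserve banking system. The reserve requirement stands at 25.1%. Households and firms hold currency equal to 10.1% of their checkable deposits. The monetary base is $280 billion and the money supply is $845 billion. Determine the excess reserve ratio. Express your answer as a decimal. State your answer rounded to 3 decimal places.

Using m = M/MB = 845/280 ≈ 3.017857. Since m = (1 + c)/(c + rr + e), the denominator satisfies c + rr + e = (1 + c)/m = (1 + 0.101) / 3.017857 ≈ 0.364828.
With c = 0.101 and rr = 0.251, the excess reserve ratio is 0.364828 − 0.101 − 0.251 = 0.012828.

0.013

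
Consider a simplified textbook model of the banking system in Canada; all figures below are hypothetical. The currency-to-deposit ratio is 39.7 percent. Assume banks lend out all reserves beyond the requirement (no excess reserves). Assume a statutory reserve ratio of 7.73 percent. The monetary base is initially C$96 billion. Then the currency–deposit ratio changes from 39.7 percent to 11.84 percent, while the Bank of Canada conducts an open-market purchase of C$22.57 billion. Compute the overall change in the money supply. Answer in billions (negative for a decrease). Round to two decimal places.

C$394.85 billion

Before: m₁ = (1 + 0.397) / (0.0773 + 0.397) ≈ 2.945393, MB₁ = 96, so M₁ = 2.945393 × 96 ≈ 282.7577 billion.
After: m₂ = (1 + 0.1184) / (0.0773 + 0.1184) ≈ 5.714870, MB₂ = 96 + 22.57 = 118.57, so M₂ = 5.714870 × 118.57 ≈ 677.6121 billion.
ΔM = M₂ − M₁ = 677.6121 − 282.7577 = 394.8544 billion.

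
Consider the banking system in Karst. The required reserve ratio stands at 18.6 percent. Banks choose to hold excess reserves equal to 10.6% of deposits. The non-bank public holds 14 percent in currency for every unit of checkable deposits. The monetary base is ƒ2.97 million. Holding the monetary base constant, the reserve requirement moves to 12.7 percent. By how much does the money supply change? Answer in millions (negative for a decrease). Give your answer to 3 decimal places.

Initially m₁ = (1 + 0.14) / (0.186 + 0.106 + 0.14) ≈ 2.63889, so M₁ = 2.63889 × 2.97 ≈ 7.8375 million.
After the change m₂ = (1 + 0.14) / (0.127 + 0.106 + 0.14) ≈ 3.05630, so M₂ = 3.05630 × 2.97 ≈ 9.0772 million.
ΔM = M₂ − M₁ = 9.0772 − 7.8375 = 1.2397 million.

ƒ1.240 million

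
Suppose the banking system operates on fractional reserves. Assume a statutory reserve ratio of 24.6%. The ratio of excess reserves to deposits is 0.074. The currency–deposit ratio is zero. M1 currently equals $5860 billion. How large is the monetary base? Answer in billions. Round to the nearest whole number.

$1875 billion

The money multiplier is m = 1 / (rr + e) = 1 / (0.246 + 0.074) = 3.12500.
MB = M / m = 5860 / 3.12500 = 1875.2 billion.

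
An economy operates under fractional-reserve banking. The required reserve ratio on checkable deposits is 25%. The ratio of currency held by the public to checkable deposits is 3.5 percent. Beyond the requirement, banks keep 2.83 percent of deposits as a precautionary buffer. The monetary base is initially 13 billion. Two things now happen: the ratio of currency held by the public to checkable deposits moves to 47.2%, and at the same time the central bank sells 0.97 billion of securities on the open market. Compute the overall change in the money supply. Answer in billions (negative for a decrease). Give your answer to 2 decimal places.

Before: m₁ = (1 + 0.035) / (0.25 + 0.0283 + 0.035) ≈ 3.30354, MB₁ = 13, so M₁ = 3.30354 × 13 ≈ 42.946 billion.
After: m₂ = (1 + 0.472) / (0.25 + 0.0283 + 0.472) ≈ 1.96188, MB₂ = 13 − 0.97 = 12.03, so M₂ = 1.96188 × 12.03 ≈ 23.6014 billion.
ΔM = M₂ − M₁ = 23.6014 − 42.946 = -19.3446 billion.

-19.34 billion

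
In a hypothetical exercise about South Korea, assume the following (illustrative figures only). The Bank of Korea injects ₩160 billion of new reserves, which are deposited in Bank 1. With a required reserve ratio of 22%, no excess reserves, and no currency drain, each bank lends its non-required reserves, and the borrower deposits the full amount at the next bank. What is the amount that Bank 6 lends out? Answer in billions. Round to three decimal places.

Each bank lends a fraction (1 − rr) = 0.7800 of the deposit it receives, so Bank 6 receives 160·0.7800^5 and lends 160·0.7800^6 ≈ 36.0319 billion.

₩36.032 billion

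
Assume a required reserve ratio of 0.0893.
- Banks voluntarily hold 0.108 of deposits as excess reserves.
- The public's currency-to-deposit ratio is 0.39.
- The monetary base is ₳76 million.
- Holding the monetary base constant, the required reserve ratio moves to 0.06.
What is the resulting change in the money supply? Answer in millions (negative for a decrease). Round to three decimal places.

Initially m₁ = (1 + 0.39) / (0.0893 + 0.108 + 0.39) ≈ 2.366763, so M₁ = 2.366763 × 76 ≈ 179.874 million.
After the change m₂ = (1 + 0.39) / (0.06 + 0.108 + 0.39) ≈ 2.491039, so M₂ = 2.491039 × 76 ≈ 189.319 million.
ΔM = M₂ − M₁ = 189.319 − 179.874 = 9.445 million.

₳9.445 million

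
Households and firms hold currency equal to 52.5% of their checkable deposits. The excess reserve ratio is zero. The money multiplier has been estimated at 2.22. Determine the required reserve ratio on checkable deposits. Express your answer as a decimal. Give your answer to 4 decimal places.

Using m = 2.22. Since m = (1 + c)/(c + rr + e), the denominator satisfies c + rr + e = (1 + c)/m = (1 + 0.525) / 2.22 ≈ 0.686937.
With c = 0.525 and e = 0, the required reserve ratio on checkable deposits is 0.686937 − 0.525 − 0 = 0.161937.

0.1619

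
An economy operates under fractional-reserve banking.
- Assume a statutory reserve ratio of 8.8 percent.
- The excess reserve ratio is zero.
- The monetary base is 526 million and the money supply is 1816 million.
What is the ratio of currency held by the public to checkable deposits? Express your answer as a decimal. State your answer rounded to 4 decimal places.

Using m = M/MB = 1816/526 ≈ 3.452471. From m = (1 + c)/(c + rr + e), rearranging gives 1 + c = m·(c + rr + e), so c·(1 − m) = m·(rr + e) − 1.
Hence c = [m·(rr + e) − 1]/(1 − m) = [3.452471 × (0.088 + 0) − 1] / (1 − 3.452471) ≈ 0.283870.

0.2839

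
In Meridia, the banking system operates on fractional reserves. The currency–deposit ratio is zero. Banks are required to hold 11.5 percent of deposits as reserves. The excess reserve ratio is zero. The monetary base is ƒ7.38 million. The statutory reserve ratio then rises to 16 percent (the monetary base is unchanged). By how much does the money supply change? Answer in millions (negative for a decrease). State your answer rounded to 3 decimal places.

Initially m₁ = 1 / (0.115) ≈ 8.69565, so M₁ = 8.69565 × 7.38 ≈ 64.1739 million.
After the change m₂ = 1 / (0.16) = 6.25, so M₂ = 6.25 × 7.38 = 46.125 million.
ΔM = M₂ − M₁ = 46.125 − 64.1739 = -18.0489 million.

-18.049 million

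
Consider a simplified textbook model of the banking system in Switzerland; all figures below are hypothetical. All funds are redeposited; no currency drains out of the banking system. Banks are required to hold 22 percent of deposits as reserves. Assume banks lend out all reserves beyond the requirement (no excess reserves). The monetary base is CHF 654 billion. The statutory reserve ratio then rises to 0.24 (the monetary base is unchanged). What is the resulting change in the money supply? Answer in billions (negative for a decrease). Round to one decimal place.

Initially m₁ = 1 / (0.22) ≈ 4.54545, so M₁ = 4.54545 × 654 = 2972.7243 billion.
After the change m₂ = 1 / (0.24) ≈ 4.16667, so M₂ = 4.16667 × 654 ≈ 2725.0022 billion.
ΔM = M₂ − M₁ = 2725.0022 − 2972.7243 = -247.7221 billion.

-247.7 billion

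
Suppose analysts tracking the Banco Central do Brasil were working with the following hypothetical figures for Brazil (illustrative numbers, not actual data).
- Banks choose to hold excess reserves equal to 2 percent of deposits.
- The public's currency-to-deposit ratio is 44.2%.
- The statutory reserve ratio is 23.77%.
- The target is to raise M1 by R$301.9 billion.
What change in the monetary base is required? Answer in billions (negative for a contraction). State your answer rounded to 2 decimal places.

R$146.49 billion

The money multiplier is m = (1 + c) / (rr + e + c) = (1 + 0.442) / (0.2377 + 0.02 + 0.442) ≈ 2.060883.
ΔMB = ΔM / m = (+301.9) / 2.060883 ≈ 146.4906 billion.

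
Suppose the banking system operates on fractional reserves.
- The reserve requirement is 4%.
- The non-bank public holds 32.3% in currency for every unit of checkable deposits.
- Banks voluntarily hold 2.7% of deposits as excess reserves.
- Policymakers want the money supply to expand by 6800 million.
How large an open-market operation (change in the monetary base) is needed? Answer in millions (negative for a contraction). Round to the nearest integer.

2005 million

The money multiplier is m = (1 + c) / (rr + e + c) = (1 + 0.323) / (0.04 + 0.027 + 0.323) ≈ 3.39231.
ΔMB = ΔM / m = (+6800) / 3.39231 ≈ 2004.5338 million.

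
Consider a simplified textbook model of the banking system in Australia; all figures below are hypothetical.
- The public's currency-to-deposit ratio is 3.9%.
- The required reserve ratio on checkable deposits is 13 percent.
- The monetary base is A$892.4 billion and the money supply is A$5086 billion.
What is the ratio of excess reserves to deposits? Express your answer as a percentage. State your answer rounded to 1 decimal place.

Using m = M/MB = 5086/892.4 ≈ 5.699238. Since m = (1 + c)/(c + rr + e), the denominator satisfies c + rr + e = (1 + c)/m = (1 + 0.039) / 5.699238 ≈ 0.182305.
With c = 0.039 and rr = 0.13, the ratio of excess reserves to deposits is 0.182305 − 0.039 − 0.13 = 0.013305.

1.3%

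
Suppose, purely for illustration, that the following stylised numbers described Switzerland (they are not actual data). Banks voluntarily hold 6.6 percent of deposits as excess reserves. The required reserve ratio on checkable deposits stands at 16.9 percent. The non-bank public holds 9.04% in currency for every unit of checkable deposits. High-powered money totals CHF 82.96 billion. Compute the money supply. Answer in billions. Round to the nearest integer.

CHF 278 billion

The money multiplier is m = (1 + c) / (rr + e + c) = (1 + 0.0904) / (0.169 + 0.066 + 0.0904) ≈ 3.3510.
So M = m × MB = 3.3510 × 82.96 ≈ 277.999 billion.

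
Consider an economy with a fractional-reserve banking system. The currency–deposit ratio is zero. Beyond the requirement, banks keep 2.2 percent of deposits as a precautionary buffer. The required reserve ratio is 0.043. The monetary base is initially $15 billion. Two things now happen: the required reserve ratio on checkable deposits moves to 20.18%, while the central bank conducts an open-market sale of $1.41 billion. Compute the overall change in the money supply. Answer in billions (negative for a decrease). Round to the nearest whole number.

Before: m₁ = 1 / (0.043 + 0.022) ≈ 15.3846, MB₁ = 15, so M₁ = 15.3846 × 15 = 230.769 billion.
After: m₂ = 1 / (0.2018 + 0.022) ≈ 4.4683, MB₂ = 15 − 1.41 = 13.59, so M₂ = 4.4683 × 13.59 ≈ 60.7242 billion.
ΔM = M₂ − M₁ = 60.7242 − 230.769 = -170.0448 billion.

-170 billion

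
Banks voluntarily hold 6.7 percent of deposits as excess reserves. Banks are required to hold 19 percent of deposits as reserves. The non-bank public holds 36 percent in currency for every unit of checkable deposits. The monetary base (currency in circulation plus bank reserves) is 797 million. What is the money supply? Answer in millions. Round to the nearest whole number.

1757 million

The money multiplier is m = (1 + c) / (rr + e + c) = (1 + 0.36) / (0.19 + 0.067 + 0.36) ≈ 2.2042.
So M = m × MB = 2.2042 × 797 = 1756.7474 million.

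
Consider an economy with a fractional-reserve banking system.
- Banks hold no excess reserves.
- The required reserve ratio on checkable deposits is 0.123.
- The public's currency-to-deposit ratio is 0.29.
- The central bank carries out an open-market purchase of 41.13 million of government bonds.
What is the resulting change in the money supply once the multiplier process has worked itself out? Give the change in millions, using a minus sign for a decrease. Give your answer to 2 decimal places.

128.47 million

The money multiplier is m = (1 + c) / (rr + c) = (1 + 0.29) / (0.123 + 0.29) ≈ 3.12349.
The purchase adds 41.13 million of base, so ΔM = m × ΔMB = 3.12349 × (+41.13) ≈ 128.4691 million.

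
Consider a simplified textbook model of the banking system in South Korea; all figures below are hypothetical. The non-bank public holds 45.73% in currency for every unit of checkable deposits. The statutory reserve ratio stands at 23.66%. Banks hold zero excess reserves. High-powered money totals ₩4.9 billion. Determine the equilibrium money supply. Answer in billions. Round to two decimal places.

The money multiplier is m = (1 + c) / (rr + c) = (1 + 0.4573) / (0.2366 + 0.4573) ≈ 2.1002.
So M = m × MB = 2.1002 × 4.9 ≈ 10.291 billion.

₩10.29 billion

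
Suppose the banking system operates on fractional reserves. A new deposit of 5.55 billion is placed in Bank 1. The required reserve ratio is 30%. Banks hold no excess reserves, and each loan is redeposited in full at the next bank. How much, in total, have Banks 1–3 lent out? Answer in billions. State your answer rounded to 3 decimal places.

Bank i lends (1 − rr)^i of the original deposit: Bank 1 lends 5.55·0.7000 = 3.8850, Bank 2 lends 5.55·0.7000² = 2.7195, and so on.
Summing a geometric series: total = 5.55·[0.7000·(1 − 0.7000^3) / (1 − 0.7000)] ≈ 8.5081 billion.

8.508 billion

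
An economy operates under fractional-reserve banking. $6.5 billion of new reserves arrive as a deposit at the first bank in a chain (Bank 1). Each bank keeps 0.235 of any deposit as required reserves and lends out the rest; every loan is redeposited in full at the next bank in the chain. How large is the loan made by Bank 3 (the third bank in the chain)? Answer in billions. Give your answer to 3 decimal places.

$2.910 billion

Each bank lends a fraction (1 − rr) = 0.7650 of the deposit it receives, so Bank 3 receives 6.5·0.7650^2 and lends 6.5·0.7650^3 ≈ 2.9100 billion.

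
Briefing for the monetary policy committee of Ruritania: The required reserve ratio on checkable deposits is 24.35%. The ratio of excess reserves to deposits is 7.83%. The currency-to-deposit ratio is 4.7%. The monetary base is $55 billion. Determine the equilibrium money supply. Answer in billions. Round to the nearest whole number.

$156 billion

The money multiplier is m = (1 + c) / (rr + e + c) = (1 + 0.047) / (0.2435 + 0.0783 + 0.047) ≈ 2.8389.
So M = m × MB = 2.8389 × 55 = 156.1395 billion.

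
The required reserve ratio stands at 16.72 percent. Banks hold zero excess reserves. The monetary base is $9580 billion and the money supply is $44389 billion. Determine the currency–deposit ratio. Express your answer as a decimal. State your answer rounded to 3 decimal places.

Using m = M/MB = 44389/9580 ≈ 4.633507. From m = (1 + c)/(c + rr + e), rearranging gives 1 + c = m·(c + rr + e), so c·(1 − m) = m·(rr + e) − 1.
Hence c = [m·(rr + e) − 1]/(1 − m) = [4.633507 × (0.1672 + 0) − 1] / (1 − 4.633507) ≈ 0.062000.

0.062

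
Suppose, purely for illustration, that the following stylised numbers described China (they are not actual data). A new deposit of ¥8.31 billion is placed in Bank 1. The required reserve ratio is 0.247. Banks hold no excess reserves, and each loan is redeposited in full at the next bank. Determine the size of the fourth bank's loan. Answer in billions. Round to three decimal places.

Each bank lends a fraction (1 − rr) = 0.7530 of the deposit it receives, so Bank 4 receives 8.31·0.7530^3 and lends 8.31·0.7530^4 ≈ 2.6717 billion.

¥2.672 billion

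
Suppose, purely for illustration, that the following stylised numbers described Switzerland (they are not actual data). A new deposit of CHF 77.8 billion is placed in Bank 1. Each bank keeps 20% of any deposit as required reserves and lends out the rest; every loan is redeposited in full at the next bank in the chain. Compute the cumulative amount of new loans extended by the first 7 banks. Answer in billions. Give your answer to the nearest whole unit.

CHF 246 billion

Bank i lends (1 − rr)^i of the original deposit: Bank 1 lends 77.8·0.8000 = 62.2400, Bank 2 lends 77.8·0.8000² = 49.7920, and so on.
Summing a geometric series: total = 77.8·[0.8000·(1 − 0.8000^7) / (1 − 0.8000)] ≈ 245.9366 billion.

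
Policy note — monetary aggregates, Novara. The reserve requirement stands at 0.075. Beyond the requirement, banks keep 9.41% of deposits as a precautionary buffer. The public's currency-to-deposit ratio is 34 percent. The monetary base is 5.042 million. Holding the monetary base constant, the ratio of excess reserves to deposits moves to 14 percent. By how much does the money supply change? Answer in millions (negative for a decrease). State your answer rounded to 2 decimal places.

Initially m₁ = (1 + 0.34) / (0.075 + 0.0941 + 0.34) ≈ 2.6321, so M₁ = 2.6321 × 5.042 ≈ 13.271 million.
After the change m₂ = (1 + 0.34) / (0.075 + 0.14 + 0.34) ≈ 2.4144, so M₂ = 2.4144 × 5.042 ≈ 12.1734 million.
ΔM = M₂ − M₁ = 12.1734 − 13.271 = -1.0976 million.

-1.10 million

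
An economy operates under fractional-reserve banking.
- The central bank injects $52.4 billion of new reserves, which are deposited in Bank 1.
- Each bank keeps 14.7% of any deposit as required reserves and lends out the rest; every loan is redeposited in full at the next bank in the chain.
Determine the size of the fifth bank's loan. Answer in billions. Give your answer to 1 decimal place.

Each bank lends a fraction (1 − rr) = 0.8530 of the deposit it receives, so Bank 5 receives 52.4·0.8530^4 and lends 52.4·0.8530^5 ≈ 23.6634 billion.

$23.7 billion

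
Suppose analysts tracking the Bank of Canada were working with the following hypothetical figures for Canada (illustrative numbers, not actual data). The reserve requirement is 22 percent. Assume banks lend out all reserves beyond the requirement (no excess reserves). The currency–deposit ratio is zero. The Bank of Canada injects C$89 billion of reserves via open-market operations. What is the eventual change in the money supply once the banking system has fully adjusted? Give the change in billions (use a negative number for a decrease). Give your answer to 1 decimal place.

C$404.5 billion

The simple money multiplier is m = 1/rr = 1/0.22 ≈ 4.5455.
An open-market purchase increases the monetary base by 89 billion, so ΔM = m × ΔMB = 4.5455 × 89 = 404.5495 billion.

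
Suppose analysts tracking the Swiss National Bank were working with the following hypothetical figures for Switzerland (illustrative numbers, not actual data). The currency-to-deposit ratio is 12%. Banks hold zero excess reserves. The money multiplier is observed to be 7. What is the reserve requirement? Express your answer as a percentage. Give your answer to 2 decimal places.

Using m = 7. Since m = (1 + c)/(c + rr + e), the denominator satisfies c + rr + e = (1 + c)/m = (1 + 0.12) / 7 = 0.160000.
With c = 0.12 and e = 0, the reserve requirement is 0.160000 − 0.12 − 0 = 0.04.

4.00%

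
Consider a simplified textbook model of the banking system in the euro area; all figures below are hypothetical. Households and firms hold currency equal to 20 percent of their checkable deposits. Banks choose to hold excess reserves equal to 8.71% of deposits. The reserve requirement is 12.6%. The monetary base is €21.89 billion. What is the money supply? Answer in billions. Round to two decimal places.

The money multiplier is m = (1 + c) / (rr + e + c) = (1 + 0.2) / (0.126 + 0.0871 + 0.2) ≈ 2.90487.
So M = m × MB = 2.90487 × 21.89 ≈ 63.5876 billion.

€63.59 billion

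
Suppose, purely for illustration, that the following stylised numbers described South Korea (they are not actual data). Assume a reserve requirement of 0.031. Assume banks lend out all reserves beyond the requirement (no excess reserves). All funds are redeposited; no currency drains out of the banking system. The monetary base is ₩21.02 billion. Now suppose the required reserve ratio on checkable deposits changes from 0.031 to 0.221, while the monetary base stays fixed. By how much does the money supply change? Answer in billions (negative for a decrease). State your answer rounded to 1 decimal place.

Initially m₁ = 1 / (0.031) ≈ 32.2581, so M₁ = 32.2581 × 21.02 ≈ 678.0653 billion.
After the change m₂ = 1 / (0.221) ≈ 4.5249, so M₂ = 4.5249 × 21.02 ≈ 95.1134 billion.
ΔM = M₂ − M₁ = 95.1134 − 678.0653 = -582.9519 billion.

-583.0 billion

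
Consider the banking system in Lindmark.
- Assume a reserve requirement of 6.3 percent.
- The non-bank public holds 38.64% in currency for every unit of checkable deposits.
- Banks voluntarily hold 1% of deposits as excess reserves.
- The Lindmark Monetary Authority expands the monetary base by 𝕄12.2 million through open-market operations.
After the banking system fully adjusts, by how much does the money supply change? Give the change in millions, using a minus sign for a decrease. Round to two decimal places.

𝕄36.82 million

The money multiplier is m = (1 + c) / (rr + e + c) = (1 + 0.3864) / (0.063 + 0.01 + 0.3864) ≈ 3.01785.
The purchase adds 12.2 million of base, so ΔM = m × ΔMB = 3.01785 × (+12.2) ≈ 36.8178 million.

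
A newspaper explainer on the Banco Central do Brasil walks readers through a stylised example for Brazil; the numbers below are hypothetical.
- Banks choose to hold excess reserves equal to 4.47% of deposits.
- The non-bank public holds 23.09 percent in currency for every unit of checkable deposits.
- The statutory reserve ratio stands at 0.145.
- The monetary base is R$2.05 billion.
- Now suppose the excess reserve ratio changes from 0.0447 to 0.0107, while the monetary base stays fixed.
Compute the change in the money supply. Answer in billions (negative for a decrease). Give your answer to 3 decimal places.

R$0.528 billion

Initially m₁ = (1 + 0.2309) / (0.145 + 0.0447 + 0.2309) ≈ 2.92653, so M₁ = 2.92653 × 2.05 ≈ 5.9994 billion.
After the change m₂ = (1 + 0.2309) / (0.145 + 0.0107 + 0.2309) ≈ 3.18391, so M₂ = 3.18391 × 2.05 ≈ 6.527 billion.
ΔM = M₂ − M₁ = 6.527 − 5.9994 = 0.5276 billion.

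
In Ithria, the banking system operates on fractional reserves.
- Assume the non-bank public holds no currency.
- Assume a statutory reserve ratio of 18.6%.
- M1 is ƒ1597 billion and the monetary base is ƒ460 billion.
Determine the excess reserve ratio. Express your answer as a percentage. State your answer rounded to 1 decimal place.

Using m = M/MB = 1597/460 ≈ 3.471739. Since m = (1 + c)/(c + rr + e), the denominator satisfies c + rr + e = (1 + c)/m = (1 + 0) / 3.471739 ≈ 0.288040.
With c = 0 and rr = 0.186, the excess reserve ratio is 0.288040 − 0 − 0.186 = 0.10204.

10.2%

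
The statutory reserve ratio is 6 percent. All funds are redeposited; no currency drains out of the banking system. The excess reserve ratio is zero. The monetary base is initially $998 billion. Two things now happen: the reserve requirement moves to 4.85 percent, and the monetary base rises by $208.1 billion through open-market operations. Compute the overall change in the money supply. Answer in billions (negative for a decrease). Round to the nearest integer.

Before: m₁ = 1 / (0.06) ≈ 16.66667, MB₁ = 998, so M₁ = 16.66667 × 998 ≈ 16633.3367 billion.
After: m₂ = 1 / (0.0485) ≈ 20.61856, MB₂ = 998 + 208.1 = 1206.1, so M₂ = 20.61856 × 1206.1 ≈ 24868.0452 billion.
ΔM = M₂ − M₁ = 24868.0452 − 16633.3367 = 8234.7085 billion.

$8235 billion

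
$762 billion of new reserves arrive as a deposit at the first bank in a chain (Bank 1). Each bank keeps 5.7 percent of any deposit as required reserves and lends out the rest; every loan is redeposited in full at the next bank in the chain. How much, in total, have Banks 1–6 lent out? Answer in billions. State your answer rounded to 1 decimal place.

$3741.8 billion

Bank i lends (1 − rr)^i of the original deposit: Bank 1 lends 762·0.9430 = 718.5660, Bank 2 lends 762·0.9430² ≈ 677.6077, and so on.
Summing a geometric series: total = 762·[0.9430·(1 − 0.9430^6) / (1 − 0.9430)] ≈ 3741.7635 billion.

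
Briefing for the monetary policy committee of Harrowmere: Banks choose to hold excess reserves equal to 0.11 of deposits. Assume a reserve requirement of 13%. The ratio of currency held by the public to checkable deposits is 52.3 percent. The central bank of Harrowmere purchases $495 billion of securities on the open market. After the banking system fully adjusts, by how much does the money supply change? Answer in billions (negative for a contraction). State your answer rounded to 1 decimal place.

The money multiplier is m = (1 + c) / (rr + e + c) = (1 + 0.523) / (0.13 + 0.11 + 0.523) ≈ 1.99607.
The purchase adds 495 billion of base, so ΔM = m × ΔMB = 1.99607 × (+495) ≈ 988.0547 billion.

$988.1 billion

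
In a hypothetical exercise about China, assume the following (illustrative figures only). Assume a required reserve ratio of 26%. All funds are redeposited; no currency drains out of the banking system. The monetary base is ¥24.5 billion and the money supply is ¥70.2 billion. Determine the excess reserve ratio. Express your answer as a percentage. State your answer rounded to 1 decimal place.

Using m = M/MB = 70.2/24.5 ≈ 2.865306. Since m = (1 + c)/(c + rr + e), the denominator satisfies c + rr + e = (1 + c)/m = (1 + 0) / 2.865306 ≈ 0.349003.
With c = 0 and rr = 0.26, the excess reserve ratio is 0.349003 − 0 − 0.26 = 0.089003.

8.9%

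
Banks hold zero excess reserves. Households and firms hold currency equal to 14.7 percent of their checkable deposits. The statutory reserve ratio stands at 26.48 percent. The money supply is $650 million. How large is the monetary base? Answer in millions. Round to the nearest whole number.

The money multiplier is m = (1 + c) / (rr + c) = (1 + 0.147) / (0.2648 + 0.147) ≈ 2.7853.
MB = M / m = 650 / 2.7853 ≈ 233.368 million.

$233 million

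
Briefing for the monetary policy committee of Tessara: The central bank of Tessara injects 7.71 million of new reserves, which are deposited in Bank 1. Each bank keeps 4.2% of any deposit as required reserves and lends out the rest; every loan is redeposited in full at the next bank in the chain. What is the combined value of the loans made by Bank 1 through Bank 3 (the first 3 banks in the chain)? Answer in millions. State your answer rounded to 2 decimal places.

Bank i lends (1 − rr)^i of the original deposit: Bank 1 lends 7.71·0.9580 ≈ 7.3862, Bank 2 lends 7.71·0.9580² ≈ 7.0760, and so on.
Summing a geometric series: total = 7.71·[0.9580·(1 − 0.9580^3) / (1 − 0.9580)] ≈ 21.2409 million.

21.24 million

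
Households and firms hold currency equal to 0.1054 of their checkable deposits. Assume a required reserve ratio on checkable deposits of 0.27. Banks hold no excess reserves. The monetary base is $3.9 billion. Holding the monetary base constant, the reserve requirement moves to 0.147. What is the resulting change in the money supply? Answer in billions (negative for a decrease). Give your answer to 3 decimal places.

Initially m₁ = (1 + 0.1054) / (0.27 + 0.1054) ≈ 2.94459, so M₁ = 2.94459 × 3.9 ≈ 11.4839 billion.
After the change m₂ = (1 + 0.1054) / (0.147 + 0.1054) ≈ 4.37956, so M₂ = 4.37956 × 3.9 ≈ 17.0803 billion.
ΔM = M₂ − M₁ = 17.0803 − 11.4839 = 5.5964 billion.

$5.596 billion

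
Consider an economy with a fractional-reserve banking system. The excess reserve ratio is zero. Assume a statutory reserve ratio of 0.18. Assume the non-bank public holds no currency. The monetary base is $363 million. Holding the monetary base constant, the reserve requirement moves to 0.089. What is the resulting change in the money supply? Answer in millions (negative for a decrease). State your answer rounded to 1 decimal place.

Initially m₁ = 1 / (0.18) ≈ 5.55556, so M₁ = 5.55556 × 363 ≈ 2016.6683 million.
After the change m₂ = 1 / (0.089) ≈ 11.23596, so M₂ = 11.23596 × 363 ≈ 4078.6535 million.
ΔM = M₂ − M₁ = 4078.6535 − 2016.6683 = 2061.9852 million.

$2062.0 million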